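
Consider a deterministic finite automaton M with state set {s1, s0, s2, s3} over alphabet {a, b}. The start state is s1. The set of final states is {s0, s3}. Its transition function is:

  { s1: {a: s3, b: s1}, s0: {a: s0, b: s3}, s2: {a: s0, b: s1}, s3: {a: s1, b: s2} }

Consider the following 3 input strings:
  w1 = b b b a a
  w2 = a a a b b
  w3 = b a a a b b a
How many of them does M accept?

1

w1: s1 → s1 → s1 → s1 → s3 → s1  → end s1, rejected
w2: s1 → s3 → s1 → s3 → s2 → s1  → end s1, rejected
w3: s1 → s1 → s3 → s1 → s3 → s2 → s1 → s3  → end s3, accepted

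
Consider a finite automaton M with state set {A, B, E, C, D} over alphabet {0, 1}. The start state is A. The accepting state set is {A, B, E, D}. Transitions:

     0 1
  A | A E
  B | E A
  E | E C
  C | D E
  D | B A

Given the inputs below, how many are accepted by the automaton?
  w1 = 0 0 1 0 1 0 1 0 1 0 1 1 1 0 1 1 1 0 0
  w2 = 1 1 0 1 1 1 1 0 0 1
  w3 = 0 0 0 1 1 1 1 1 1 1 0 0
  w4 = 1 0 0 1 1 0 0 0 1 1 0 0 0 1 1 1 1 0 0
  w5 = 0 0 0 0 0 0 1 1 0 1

4

w1: Trace: A -0-> A -0-> A -1-> E -0-> E -1-> C -0-> D -1-> A -0-> A -1-> E -0-> E -1-> C -1-> E -1-> C -0-> D -1-> A -1-> E -1-> C -0-> D -0-> B  → end B, accepted
w2: Trace: A -1-> E -1-> C -0-> D -1-> A -1-> E -1-> C -1-> E -0-> E -0-> E -1-> C  → end C, rejected
w3: Trace: A -0-> A -0-> A -0-> A -1-> E -1-> C -1-> E -1-> C -1-> E -1-> C -1-> E -0-> E -0-> E  → end E, accepted
w4: Trace: A -1-> E -0-> E -0-> E -1-> C -1-> E -0-> E -0-> E -0-> E -1-> C -1-> E -0-> E -0-> E -0-> E -1-> C -1-> E -1-> C -1-> E -0-> E -0-> E  → end E, accepted
w5: Trace: A -0-> A -0-> A -0-> A -0-> A -0-> A -0-> A -1-> E -1-> C -0-> D -1-> A  → end A, accepted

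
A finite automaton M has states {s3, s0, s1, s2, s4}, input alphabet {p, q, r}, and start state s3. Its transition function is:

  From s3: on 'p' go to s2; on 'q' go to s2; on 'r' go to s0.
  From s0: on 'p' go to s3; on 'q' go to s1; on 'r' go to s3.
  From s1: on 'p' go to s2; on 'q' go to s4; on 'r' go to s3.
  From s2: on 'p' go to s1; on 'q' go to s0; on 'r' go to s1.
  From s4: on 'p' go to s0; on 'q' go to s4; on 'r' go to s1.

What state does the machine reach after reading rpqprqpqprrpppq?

start at s3
read 'r': s3 → s0
read 'p': s0 → s3
read 'q': s3 → s2
read 'p': s2 → s1
read 'r': s1 → s3
read 'q': s3 → s2
read 'p': s2 → s1
read 'q': s1 → s4
read 'p': s4 → s0
read 'r': s0 → s3
read 'r': s3 → s0
read 'p': s0 → s3
read 'p': s3 → s2
read 'p': s2 → s1
read 'q': s1 → s4

s4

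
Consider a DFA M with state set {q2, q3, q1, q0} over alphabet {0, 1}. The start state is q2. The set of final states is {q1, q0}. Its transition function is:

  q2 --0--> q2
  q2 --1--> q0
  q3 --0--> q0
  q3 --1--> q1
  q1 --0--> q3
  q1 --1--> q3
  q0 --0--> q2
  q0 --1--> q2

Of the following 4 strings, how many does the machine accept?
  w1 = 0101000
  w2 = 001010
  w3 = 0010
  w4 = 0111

w1:
  start at q2
  read '0': q2 → q2
  read '1': q2 → q0
  read '0': q0 → q2
  read '1': q2 → q0
  read '0': q0 → q2
  read '0': q2 → q2
  read '0': q2 → q2
  end q2, rejected
w2:
  start at q2
  read '0': q2 → q2
  read '0': q2 → q2
  read '1': q2 → q0
  read '0': q0 → q2
  read '1': q2 → q0
  read '0': q0 → q2
  end q2, rejected
w3:
  start at q2
  read '0': q2 → q2
  read '0': q2 → q2
  read '1': q2 → q0
  read '0': q0 → q2
  end q2, rejected
w4:
  start at q2
  read '0': q2 → q2
  read '1': q2 → q0
  read '1': q0 → q2
  read '1': q2 → q0
  end q0, accepted

1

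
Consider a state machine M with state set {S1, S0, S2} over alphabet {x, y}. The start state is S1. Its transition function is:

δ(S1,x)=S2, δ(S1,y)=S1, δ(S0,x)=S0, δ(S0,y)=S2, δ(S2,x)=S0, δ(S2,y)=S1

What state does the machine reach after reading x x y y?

start at S1
read 'x': S1 → S2
read 'x': S2 → S0
read 'y': S0 → S2
read 'y': S2 → S1

S1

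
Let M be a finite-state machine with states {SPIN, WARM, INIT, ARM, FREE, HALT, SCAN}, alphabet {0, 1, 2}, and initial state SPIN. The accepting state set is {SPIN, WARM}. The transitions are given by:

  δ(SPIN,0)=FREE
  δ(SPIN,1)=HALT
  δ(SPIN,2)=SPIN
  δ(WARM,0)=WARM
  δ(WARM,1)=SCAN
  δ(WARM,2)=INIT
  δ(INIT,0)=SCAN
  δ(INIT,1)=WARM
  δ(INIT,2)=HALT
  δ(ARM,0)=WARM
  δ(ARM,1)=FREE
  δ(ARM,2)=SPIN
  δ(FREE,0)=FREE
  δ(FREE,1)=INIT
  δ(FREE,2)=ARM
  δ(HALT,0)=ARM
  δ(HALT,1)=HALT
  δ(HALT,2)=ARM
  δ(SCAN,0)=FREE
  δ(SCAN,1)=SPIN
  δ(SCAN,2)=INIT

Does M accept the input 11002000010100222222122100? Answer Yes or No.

start at SPIN
read '1': SPIN → HALT
read '1': HALT → HALT
read '0': HALT → ARM
read '0': ARM → WARM
read '2': WARM → INIT
read '0': INIT → SCAN
read '0': SCAN → FREE
read '0': FREE → FREE
read '0': FREE → FREE
read '1': FREE → INIT
read '0': INIT → SCAN
read '1': SCAN → SPIN
read '0': SPIN → FREE
read '0': FREE → FREE
read '2': FREE → ARM
read '2': ARM → SPIN
read '2': SPIN → SPIN
read '2': SPIN → SPIN
read '2': SPIN → SPIN
read '2': SPIN → SPIN
read '1': SPIN → HALT
read '2': HALT → ARM
read '2': ARM → SPIN
read '1': SPIN → HALT
read '0': HALT → ARM
read '0': ARM → WARM
End state WARM is accepting.

Yes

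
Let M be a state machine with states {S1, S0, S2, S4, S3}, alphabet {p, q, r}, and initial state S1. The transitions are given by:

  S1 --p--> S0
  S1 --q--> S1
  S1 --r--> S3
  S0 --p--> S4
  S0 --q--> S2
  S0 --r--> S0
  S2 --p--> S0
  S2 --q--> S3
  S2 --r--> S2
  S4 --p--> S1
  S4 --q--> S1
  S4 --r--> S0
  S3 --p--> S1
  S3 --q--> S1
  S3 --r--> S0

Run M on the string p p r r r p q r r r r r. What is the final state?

start at S1
read 'p': S1 → S0
read 'p': S0 → S4
read 'r': S4 → S0
read 'r': S0 → S0
read 'r': S0 → S0
read 'p': S0 → S4
read 'q': S4 → S1
read 'r': S1 → S3
read 'r': S3 → S0
read 'r': S0 → S0
read 'r': S0 → S0
read 'r': S0 → S0

S0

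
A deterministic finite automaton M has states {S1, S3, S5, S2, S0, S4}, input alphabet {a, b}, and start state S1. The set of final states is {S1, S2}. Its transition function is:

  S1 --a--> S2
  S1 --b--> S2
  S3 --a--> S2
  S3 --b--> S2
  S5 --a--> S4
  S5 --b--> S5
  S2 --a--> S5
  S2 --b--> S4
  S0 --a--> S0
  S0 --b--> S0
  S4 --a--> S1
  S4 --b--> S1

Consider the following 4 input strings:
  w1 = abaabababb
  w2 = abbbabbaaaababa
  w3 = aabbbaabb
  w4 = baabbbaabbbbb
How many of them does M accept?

w1:
  start at S1
  read 'a': S1 → S2
  read 'b': S2 → S4
  read 'a': S4 → S1
  read 'a': S1 → S2
  read 'b': S2 → S4
  read 'a': S4 → S1
  read 'b': S1 → S2
  read 'a': S2 → S5
  read 'b': S5 → S5
  read 'b': S5 → S5
  end S5, rejected
w2:
  start at S1
  read 'a': S1 → S2
  read 'b': S2 → S4
  read 'b': S4 → S1
  read 'b': S1 → S2
  read 'a': S2 → S5
  read 'b': S5 → S5
  read 'b': S5 → S5
  read 'a': S5 → S4
  read 'a': S4 → S1
  read 'a': S1 → S2
  read 'a': S2 → S5
  read 'b': S5 → S5
  read 'a': S5 → S4
  read 'b': S4 → S1
  read 'a': S1 → S2
  end S2, accepted
w3:
  start at S1
  read 'a': S1 → S2
  read 'a': S2 → S5
  read 'b': S5 → S5
  read 'b': S5 → S5
  read 'b': S5 → S5
  read 'a': S5 → S4
  read 'a': S4 → S1
  read 'b': S1 → S2
  read 'b': S2 → S4
  end S4, rejected
w4:
  start at S1
  read 'b': S1 → S2
  read 'a': S2 → S5
  read 'a': S5 → S4
  read 'b': S4 → S1
  read 'b': S1 → S2
  read 'b': S2 → S4
  read 'a': S4 → S1
  read 'a': S1 → S2
  read 'b': S2 → S4
  read 'b': S4 → S1
  read 'b': S1 → S2
  read 'b': S2 → S4
  read 'b': S4 → S1
  end S1, accepted

2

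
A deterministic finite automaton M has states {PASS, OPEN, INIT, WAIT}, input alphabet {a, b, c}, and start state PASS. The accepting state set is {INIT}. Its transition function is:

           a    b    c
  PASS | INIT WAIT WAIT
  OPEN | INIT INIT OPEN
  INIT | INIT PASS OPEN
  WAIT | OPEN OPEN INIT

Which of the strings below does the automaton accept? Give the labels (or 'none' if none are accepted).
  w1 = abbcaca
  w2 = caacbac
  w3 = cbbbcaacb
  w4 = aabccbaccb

w1: PASS → INIT → PASS → WAIT → INIT → INIT → OPEN → INIT  → end INIT, accepted
w2: PASS → WAIT → OPEN → INIT → OPEN → INIT → INIT → OPEN  → end OPEN, rejected
w3: PASS → WAIT → OPEN → INIT → PASS → WAIT → OPEN → INIT → OPEN → INIT  → end INIT, accepted
w4: PASS → INIT → INIT → PASS → WAIT → INIT → PASS → INIT → OPEN → OPEN → INIT  → end INIT, accepted

w1, w3, w4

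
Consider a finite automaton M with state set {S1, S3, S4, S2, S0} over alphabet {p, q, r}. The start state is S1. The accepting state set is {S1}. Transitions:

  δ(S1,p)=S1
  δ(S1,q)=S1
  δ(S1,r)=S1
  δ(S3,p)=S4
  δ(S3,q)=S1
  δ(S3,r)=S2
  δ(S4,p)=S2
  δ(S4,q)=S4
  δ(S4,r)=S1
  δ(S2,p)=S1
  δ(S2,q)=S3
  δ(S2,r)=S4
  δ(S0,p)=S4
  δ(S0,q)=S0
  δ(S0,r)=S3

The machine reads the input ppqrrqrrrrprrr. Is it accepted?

Yes

S1 → S1 → S1 → S1 → S1 → S1 → S1 → S1 → S1 → S1 → S1 → S1 → S1 → S1 → S1
End state S1 is accepting.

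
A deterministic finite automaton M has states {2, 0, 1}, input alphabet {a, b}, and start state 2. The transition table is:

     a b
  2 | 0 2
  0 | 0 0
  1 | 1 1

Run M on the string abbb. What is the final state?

0

2 → 0 → 0 → 0 → 0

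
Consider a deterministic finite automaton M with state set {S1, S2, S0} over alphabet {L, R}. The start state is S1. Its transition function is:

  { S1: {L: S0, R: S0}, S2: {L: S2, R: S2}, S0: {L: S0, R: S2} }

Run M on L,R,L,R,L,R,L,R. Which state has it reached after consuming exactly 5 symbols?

S2

Trace: S1 -L-> S0 -R-> S2 -L-> S2 -R-> S2 -L-> S2
After 5 symbols: S2.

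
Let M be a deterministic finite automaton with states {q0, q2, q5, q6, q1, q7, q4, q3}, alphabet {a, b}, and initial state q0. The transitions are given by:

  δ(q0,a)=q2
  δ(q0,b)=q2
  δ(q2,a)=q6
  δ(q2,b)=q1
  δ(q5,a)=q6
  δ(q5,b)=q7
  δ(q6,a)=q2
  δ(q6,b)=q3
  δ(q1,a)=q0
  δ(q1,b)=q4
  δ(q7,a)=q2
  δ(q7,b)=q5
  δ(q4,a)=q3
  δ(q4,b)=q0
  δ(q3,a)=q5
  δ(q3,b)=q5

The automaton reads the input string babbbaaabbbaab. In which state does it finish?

q3

q0 → q2 → q6 → q3 → q5 → q7 → q2 → q6 → q2 → q1 → q4 → q0 → q2 → q6 → q3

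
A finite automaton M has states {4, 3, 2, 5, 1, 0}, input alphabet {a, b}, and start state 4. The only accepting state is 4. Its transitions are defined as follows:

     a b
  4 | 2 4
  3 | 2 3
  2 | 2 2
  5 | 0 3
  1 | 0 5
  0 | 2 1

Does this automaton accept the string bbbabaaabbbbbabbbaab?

No

start at 4
read 'b': 4 → 4
read 'b': 4 → 4
read 'b': 4 → 4
read 'a': 4 → 2
read 'b': 2 → 2
read 'a': 2 → 2
read 'a': 2 → 2
read 'a': 2 → 2
read 'b': 2 → 2
read 'b': 2 → 2
read 'b': 2 → 2
read 'b': 2 → 2
read 'b': 2 → 2
read 'a': 2 → 2
read 'b': 2 → 2
read 'b': 2 → 2
read 'b': 2 → 2
read 'a': 2 → 2
read 'a': 2 → 2
read 'b': 2 → 2
End state 2 is not accepting.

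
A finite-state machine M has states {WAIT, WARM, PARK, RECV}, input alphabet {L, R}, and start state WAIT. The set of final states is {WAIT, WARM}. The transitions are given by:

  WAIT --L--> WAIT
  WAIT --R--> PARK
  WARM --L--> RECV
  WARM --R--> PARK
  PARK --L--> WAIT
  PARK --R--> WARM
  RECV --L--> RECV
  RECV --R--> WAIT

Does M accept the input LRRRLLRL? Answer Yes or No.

Trace: WAIT -L-> WAIT -R-> PARK -R-> WARM -R-> PARK -L-> WAIT -L-> WAIT -R-> PARK -L-> WAIT
End state WAIT is accepting.

Yes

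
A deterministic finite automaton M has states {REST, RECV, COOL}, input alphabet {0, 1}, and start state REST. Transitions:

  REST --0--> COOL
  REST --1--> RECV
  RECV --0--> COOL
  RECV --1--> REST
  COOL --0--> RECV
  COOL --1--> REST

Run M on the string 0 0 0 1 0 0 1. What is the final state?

REST

start at REST
read '0': REST → COOL
read '0': COOL → RECV
read '0': RECV → COOL
read '1': COOL → REST
read '0': REST → COOL
read '0': COOL → RECV
read '1': RECV → REST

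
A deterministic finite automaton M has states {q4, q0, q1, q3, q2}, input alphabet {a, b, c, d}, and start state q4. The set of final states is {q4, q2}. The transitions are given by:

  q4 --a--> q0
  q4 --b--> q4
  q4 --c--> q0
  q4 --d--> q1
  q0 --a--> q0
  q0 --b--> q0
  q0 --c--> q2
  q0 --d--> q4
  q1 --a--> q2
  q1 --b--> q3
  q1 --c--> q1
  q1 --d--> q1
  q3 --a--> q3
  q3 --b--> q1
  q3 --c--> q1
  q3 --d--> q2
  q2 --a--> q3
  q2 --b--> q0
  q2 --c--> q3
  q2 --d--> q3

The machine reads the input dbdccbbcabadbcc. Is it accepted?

Yes

start at q4
read 'd': q4 → q1
read 'b': q1 → q3
read 'd': q3 → q2
read 'c': q2 → q3
read 'c': q3 → q1
read 'b': q1 → q3
read 'b': q3 → q1
read 'c': q1 → q1
read 'a': q1 → q2
read 'b': q2 → q0
read 'a': q0 → q0
read 'd': q0 → q4
read 'b': q4 → q4
read 'c': q4 → q0
read 'c': q0 → q2
End state q2 is accepting.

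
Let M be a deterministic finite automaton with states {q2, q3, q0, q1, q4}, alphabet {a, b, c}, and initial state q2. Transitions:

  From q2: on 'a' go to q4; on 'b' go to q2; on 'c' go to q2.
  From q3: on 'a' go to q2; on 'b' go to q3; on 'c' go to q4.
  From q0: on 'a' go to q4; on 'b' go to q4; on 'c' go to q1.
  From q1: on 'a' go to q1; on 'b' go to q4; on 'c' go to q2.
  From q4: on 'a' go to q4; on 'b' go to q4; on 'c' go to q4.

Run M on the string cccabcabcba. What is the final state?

q4

q2 → q2 → q2 → q2 → q4 → q4 → q4 → q4 → q4 → q4 → q4 → q4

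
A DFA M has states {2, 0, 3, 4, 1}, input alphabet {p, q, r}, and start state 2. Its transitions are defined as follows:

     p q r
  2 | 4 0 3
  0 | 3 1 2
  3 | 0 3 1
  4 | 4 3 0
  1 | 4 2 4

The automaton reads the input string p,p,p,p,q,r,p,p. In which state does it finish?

start at 2
read 'p': 2 → 4
read 'p': 4 → 4
read 'p': 4 → 4
read 'p': 4 → 4
read 'q': 4 → 3
read 'r': 3 → 1
read 'p': 1 → 4
read 'p': 4 → 4

4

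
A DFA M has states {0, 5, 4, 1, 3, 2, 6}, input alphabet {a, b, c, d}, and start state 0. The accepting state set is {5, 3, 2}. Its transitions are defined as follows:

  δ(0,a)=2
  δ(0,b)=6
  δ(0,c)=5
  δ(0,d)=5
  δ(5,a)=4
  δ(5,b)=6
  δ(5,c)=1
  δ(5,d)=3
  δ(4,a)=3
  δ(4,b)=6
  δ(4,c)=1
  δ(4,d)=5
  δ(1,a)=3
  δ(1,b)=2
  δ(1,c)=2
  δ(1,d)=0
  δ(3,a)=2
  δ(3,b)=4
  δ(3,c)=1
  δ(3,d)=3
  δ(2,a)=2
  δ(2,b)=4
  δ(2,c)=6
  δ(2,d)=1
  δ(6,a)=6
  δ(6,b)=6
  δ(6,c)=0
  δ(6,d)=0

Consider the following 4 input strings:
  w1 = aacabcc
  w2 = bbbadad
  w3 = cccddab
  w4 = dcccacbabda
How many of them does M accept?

2

w1: 0 → 2 → 2 → 6 → 6 → 6 → 0 → 5  → end 5, accepted
w2: 0 → 6 → 6 → 6 → 6 → 0 → 2 → 1  → end 1, rejected
w3: 0 → 5 → 1 → 2 → 1 → 0 → 2 → 4  → end 4, rejected
w4: 0 → 5 → 1 → 2 → 6 → 6 → 0 → 6 → 6 → 6 → 0 → 2  → end 2, accepted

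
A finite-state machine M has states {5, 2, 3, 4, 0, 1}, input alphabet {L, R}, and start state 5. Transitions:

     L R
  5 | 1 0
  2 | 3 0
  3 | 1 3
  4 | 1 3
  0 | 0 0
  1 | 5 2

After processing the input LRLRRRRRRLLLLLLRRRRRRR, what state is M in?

5 → 1 → 2 → 3 → 3 → 3 → 3 → 3 → 3 → 3 → 1 → 5 → 1 → 5 → 1 → 5 → 0 → 0 → 0 → 0 → 0 → 0 → 0

0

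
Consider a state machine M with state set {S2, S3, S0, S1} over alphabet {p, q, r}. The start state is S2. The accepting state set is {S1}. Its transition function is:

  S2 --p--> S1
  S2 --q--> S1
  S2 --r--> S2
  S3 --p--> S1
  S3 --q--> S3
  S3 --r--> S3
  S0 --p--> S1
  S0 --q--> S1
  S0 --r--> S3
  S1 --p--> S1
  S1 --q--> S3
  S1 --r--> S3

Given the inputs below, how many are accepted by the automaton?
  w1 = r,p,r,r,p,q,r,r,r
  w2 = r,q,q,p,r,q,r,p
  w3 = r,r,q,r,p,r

1

w1: Trace: S2 -r-> S2 -p-> S1 -r-> S3 -r-> S3 -p-> S1 -q-> S3 -r-> S3 -r-> S3 -r-> S3  → end S3, rejected
w2: Trace: S2 -r-> S2 -q-> S1 -q-> S3 -p-> S1 -r-> S3 -q-> S3 -r-> S3 -p-> S1  → end S1, accepted
w3: Trace: S2 -r-> S2 -r-> S2 -q-> S1 -r-> S3 -p-> S1 -r-> S3  → end S3, rejected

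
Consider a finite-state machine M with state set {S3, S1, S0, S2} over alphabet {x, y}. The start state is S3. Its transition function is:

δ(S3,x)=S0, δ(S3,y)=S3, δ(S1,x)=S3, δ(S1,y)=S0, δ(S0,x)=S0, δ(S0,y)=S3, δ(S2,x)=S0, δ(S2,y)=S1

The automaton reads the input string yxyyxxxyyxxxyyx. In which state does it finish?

S0

start at S3
read 'y': S3 → S3
read 'x': S3 → S0
read 'y': S0 → S3
read 'y': S3 → S3
read 'x': S3 → S0
read 'x': S0 → S0
read 'x': S0 → S0
read 'y': S0 → S3
read 'y': S3 → S3
read 'x': S3 → S0
read 'x': S0 → S0
read 'x': S0 → S0
read 'y': S0 → S3
read 'y': S3 → S3
read 'x': S3 → S0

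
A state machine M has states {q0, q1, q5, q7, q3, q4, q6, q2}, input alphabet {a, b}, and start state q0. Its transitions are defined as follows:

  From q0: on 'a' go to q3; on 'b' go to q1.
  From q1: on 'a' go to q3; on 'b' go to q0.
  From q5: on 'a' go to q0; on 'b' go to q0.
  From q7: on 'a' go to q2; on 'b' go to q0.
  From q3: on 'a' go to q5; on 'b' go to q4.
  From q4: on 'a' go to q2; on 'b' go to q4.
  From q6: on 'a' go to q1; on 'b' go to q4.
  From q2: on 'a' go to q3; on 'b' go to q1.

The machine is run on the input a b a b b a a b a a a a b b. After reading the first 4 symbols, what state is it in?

q1

Trace: q0 -a-> q3 -b-> q4 -a-> q2 -b-> q1
After 4 symbols: q1.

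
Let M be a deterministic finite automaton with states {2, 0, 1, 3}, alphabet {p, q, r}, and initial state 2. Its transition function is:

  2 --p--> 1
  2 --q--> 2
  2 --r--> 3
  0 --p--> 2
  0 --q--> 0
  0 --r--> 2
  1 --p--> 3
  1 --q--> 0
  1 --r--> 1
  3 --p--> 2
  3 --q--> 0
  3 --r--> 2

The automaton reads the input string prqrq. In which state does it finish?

2

Trace: 2 -p-> 1 -r-> 1 -q-> 0 -r-> 2 -q-> 2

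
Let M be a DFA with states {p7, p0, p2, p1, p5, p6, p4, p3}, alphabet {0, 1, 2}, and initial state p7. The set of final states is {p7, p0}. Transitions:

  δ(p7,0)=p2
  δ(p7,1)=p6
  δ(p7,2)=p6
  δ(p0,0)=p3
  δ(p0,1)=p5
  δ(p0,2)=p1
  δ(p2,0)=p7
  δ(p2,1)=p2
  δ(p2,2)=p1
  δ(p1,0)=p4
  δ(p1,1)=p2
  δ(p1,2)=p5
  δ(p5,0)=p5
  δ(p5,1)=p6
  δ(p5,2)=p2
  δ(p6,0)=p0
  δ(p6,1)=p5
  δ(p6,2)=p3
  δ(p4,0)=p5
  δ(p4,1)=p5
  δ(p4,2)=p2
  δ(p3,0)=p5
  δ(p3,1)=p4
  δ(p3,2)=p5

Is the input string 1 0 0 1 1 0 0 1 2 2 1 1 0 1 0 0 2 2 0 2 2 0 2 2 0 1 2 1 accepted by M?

No

p7 → p6 → p0 → p3 → p4 → p5 → p5 → p5 → p6 → p3 → p5 → p6 → p5 → p5 → p6 → p0 → p3 → p5 → p2 → p7 → p6 → p3 → p5 → p2 → p1 → p4 → p5 → p2 → p2
End state p2 is not accepting.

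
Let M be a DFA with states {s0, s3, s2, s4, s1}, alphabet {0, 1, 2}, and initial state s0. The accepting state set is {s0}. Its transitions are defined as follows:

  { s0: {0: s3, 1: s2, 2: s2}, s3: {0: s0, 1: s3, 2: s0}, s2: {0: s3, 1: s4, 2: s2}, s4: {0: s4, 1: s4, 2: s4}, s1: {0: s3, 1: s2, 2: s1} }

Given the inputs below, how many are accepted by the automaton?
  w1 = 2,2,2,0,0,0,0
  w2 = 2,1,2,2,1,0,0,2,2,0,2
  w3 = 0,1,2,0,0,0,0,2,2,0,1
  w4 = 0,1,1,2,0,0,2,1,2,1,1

1

w1: s0 → s2 → s2 → s2 → s3 → s0 → s3 → s0  → end s0, accepted
w2: s0 → s2 → s4 → s4 → s4 → s4 → s4 → s4 → s4 → s4 → s4 → s4  → end s4, rejected
w3: s0 → s3 → s3 → s0 → s3 → s0 → s3 → s0 → s2 → s2 → s3 → s3  → end s3, rejected
w4: s0 → s3 → s3 → s3 → s0 → s3 → s0 → s2 → s4 → s4 → s4 → s4  → end s4, rejected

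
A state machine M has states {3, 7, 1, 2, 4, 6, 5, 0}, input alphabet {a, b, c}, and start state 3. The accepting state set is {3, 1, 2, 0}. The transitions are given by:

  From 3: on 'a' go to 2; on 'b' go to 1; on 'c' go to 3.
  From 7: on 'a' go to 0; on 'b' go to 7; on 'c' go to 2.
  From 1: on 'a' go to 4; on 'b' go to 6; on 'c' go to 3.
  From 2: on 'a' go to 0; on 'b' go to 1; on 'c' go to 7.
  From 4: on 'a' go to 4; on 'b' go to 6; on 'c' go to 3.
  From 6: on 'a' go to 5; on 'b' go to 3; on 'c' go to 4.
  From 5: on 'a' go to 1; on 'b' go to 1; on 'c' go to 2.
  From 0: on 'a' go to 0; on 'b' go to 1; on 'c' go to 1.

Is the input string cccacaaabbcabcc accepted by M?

Trace: 3 -c-> 3 -c-> 3 -c-> 3 -a-> 2 -c-> 7 -a-> 0 -a-> 0 -a-> 0 -b-> 1 -b-> 6 -c-> 4 -a-> 4 -b-> 6 -c-> 4 -c-> 3
End state 3 is accepting.

Yes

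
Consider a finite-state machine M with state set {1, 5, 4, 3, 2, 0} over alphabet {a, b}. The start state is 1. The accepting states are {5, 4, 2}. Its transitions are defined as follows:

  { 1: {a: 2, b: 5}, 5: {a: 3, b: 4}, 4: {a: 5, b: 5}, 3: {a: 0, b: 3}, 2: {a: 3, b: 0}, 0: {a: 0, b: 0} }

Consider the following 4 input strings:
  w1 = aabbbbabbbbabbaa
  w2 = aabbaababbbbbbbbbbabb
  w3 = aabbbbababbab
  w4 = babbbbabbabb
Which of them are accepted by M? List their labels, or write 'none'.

w1:
  start at 1
  read 'a': 1 → 2
  read 'a': 2 → 3
  read 'b': 3 → 3
  read 'b': 3 → 3
  read 'b': 3 → 3
  read 'b': 3 → 3
  read 'a': 3 → 0
  read 'b': 0 → 0
  read 'b': 0 → 0
  read 'b': 0 → 0
  read 'b': 0 → 0
  read 'a': 0 → 0
  read 'b': 0 → 0
  read 'b': 0 → 0
  read 'a': 0 → 0
  read 'a': 0 → 0
  end 0, rejected
w2:
  start at 1
  read 'a': 1 → 2
  read 'a': 2 → 3
  read 'b': 3 → 3
  read 'b': 3 → 3
  read 'a': 3 → 0
  read 'a': 0 → 0
  read 'b': 0 → 0
  read 'a': 0 → 0
  read 'b': 0 → 0
  read 'b': 0 → 0
  read 'b': 0 → 0
  read 'b': 0 → 0
  read 'b': 0 → 0
  read 'b': 0 → 0
  read 'b': 0 → 0
  read 'b': 0 → 0
  read 'b': 0 → 0
  read 'b': 0 → 0
  read 'a': 0 → 0
  read 'b': 0 → 0
  read 'b': 0 → 0
  end 0, rejected
w3:
  start at 1
  read 'a': 1 → 2
  read 'a': 2 → 3
  read 'b': 3 → 3
  read 'b': 3 → 3
  read 'b': 3 → 3
  read 'b': 3 → 3
  read 'a': 3 → 0
  read 'b': 0 → 0
  read 'a': 0 → 0
  read 'b': 0 → 0
  read 'b': 0 → 0
  read 'a': 0 → 0
  read 'b': 0 → 0
  end 0, rejected
w4:
  start at 1
  read 'b': 1 → 5
  read 'a': 5 → 3
  read 'b': 3 → 3
  read 'b': 3 → 3
  read 'b': 3 → 3
  read 'b': 3 → 3
  read 'a': 3 → 0
  read 'b': 0 → 0
  read 'b': 0 → 0
  read 'a': 0 → 0
  read 'b': 0 → 0
  read 'b': 0 → 0
  end 0, rejected

none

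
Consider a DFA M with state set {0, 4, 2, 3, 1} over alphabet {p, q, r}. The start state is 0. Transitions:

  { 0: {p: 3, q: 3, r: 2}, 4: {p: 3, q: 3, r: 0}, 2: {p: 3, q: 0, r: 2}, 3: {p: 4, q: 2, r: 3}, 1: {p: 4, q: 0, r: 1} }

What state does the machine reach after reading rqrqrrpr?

0 → 2 → 0 → 2 → 0 → 2 → 2 → 3 → 3

3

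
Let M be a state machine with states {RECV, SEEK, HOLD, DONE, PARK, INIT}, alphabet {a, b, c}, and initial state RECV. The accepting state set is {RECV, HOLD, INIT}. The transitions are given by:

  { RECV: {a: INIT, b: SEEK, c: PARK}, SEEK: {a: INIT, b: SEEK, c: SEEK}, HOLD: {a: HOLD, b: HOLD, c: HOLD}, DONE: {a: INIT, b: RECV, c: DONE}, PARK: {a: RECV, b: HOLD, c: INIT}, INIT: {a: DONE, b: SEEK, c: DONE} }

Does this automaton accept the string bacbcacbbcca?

Yes

Trace: RECV -b-> SEEK -a-> INIT -c-> DONE -b-> RECV -c-> PARK -a-> RECV -c-> PARK -b-> HOLD -b-> HOLD -c-> HOLD -c-> HOLD -a-> HOLD
End state HOLD is accepting.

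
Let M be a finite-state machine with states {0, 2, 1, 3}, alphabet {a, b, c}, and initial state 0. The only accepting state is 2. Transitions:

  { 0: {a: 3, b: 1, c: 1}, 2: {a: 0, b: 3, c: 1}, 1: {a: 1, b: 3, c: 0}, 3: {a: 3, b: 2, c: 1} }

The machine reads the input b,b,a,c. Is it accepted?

0 → 1 → 3 → 3 → 1
End state 1 is not accepting.

No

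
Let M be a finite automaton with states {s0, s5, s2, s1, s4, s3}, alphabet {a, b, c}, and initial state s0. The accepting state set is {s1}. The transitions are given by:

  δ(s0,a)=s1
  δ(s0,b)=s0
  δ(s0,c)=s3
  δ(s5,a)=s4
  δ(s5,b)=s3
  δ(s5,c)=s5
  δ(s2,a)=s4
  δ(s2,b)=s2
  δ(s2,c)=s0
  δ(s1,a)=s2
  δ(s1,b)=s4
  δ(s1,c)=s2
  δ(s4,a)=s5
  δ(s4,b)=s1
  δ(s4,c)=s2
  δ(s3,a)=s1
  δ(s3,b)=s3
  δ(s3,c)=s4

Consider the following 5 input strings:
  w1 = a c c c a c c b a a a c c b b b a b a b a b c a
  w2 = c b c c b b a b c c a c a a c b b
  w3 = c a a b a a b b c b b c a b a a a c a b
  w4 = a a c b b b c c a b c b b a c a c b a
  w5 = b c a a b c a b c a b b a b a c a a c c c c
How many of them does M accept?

w1: s0 → s1 → s2 → s0 → s3 → s1 → s2 → s0 → s0 → s1 → s2 → s4 → s2 → s0 → s0 → s0 → s0 → s1 → s4 → s5 → s3 → s1 → s4 → s2 → s4  → end s4, rejected
w2: s0 → s3 → s3 → s4 → s2 → s2 → s2 → s4 → s1 → s2 → s0 → s1 → s2 → s4 → s5 → s5 → s3 → s3  → end s3, rejected
w3: s0 → s3 → s1 → s2 → s2 → s4 → s5 → s3 → s3 → s4 → s1 → s4 → s2 → s4 → s1 → s2 → s4 → s5 → s5 → s4 → s1  → end s1, accepted
w4: s0 → s1 → s2 → s0 → s0 → s0 → s0 → s3 → s4 → s5 → s3 → s4 → s1 → s4 → s5 → s5 → s4 → s2 → s2 → s4  → end s4, rejected
w5: s0 → s0 → s3 → s1 → s2 → s2 → s0 → s1 → s4 → s2 → s4 → s1 → s4 → s5 → s3 → s1 → s2 → s4 → s5 → s5 → s5 → s5 → s5  → end s5, rejected

1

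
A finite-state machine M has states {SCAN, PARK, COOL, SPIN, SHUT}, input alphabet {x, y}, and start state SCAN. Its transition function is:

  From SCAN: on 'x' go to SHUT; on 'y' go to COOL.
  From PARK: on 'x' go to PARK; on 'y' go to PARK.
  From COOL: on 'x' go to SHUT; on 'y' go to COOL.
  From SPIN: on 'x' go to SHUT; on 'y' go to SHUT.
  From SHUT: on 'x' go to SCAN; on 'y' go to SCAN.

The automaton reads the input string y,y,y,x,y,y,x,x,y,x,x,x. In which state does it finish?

SHUT

SCAN → COOL → COOL → COOL → SHUT → SCAN → COOL → SHUT → SCAN → COOL → SHUT → SCAN → SHUT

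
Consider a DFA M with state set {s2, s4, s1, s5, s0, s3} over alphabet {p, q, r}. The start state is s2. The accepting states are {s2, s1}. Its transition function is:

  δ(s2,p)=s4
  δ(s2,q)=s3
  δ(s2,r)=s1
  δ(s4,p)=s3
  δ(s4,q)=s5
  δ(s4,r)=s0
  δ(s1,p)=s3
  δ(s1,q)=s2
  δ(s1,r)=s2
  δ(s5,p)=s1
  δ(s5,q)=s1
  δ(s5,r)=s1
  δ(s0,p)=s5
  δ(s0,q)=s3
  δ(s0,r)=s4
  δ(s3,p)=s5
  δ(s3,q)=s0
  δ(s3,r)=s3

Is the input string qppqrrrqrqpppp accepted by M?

Trace: s2 -q-> s3 -p-> s5 -p-> s1 -q-> s2 -r-> s1 -r-> s2 -r-> s1 -q-> s2 -r-> s1 -q-> s2 -p-> s4 -p-> s3 -p-> s5 -p-> s1
End state s1 is accepting.

Yes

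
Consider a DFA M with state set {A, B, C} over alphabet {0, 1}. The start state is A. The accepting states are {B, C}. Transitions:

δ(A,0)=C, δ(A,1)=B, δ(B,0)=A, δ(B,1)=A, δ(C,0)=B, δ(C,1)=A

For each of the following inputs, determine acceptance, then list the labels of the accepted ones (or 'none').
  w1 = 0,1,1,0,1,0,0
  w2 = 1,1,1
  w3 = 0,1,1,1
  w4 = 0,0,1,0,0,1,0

w1:
  start at A
  read '0': A → C
  read '1': C → A
  read '1': A → B
  read '0': B → A
  read '1': A → B
  read '0': B → A
  read '0': A → C
  end C, accepted
w2:
  start at A
  read '1': A → B
  read '1': B → A
  read '1': A → B
  end B, accepted
w3:
  start at A
  read '0': A → C
  read '1': C → A
  read '1': A → B
  read '1': B → A
  end A, rejected
w4:
  start at A
  read '0': A → C
  read '0': C → B
  read '1': B → A
  read '0': A → C
  read '0': C → B
  read '1': B → A
  read '0': A → C
  end C, accepted

w1, w2, w4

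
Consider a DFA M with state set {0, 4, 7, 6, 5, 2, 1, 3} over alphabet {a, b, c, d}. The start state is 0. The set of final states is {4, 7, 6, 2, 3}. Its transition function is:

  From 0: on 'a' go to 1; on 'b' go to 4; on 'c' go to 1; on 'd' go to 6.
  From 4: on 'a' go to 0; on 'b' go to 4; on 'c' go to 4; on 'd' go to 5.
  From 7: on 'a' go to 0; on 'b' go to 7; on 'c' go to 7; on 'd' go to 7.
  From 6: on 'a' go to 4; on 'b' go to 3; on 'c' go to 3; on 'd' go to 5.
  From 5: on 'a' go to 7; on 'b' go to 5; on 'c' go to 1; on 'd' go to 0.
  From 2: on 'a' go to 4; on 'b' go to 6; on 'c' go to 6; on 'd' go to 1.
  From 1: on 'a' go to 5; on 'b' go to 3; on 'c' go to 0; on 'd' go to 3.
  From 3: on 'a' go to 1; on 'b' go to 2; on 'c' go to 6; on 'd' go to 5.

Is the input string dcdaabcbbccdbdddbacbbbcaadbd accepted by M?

Trace: 0 -d-> 6 -c-> 3 -d-> 5 -a-> 7 -a-> 0 -b-> 4 -c-> 4 -b-> 4 -b-> 4 -c-> 4 -c-> 4 -d-> 5 -b-> 5 -d-> 0 -d-> 6 -d-> 5 -b-> 5 -a-> 7 -c-> 7 -b-> 7 -b-> 7 -b-> 7 -c-> 7 -a-> 0 -a-> 1 -d-> 3 -b-> 2 -d-> 1
End state 1 is not accepting.

No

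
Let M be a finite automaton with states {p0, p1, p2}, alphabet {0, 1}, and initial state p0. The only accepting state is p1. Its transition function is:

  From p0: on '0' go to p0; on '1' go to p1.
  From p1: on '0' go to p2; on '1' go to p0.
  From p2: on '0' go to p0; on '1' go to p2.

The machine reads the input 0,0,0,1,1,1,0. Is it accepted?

Trace: p0 -0-> p0 -0-> p0 -0-> p0 -1-> p1 -1-> p0 -1-> p1 -0-> p2
End state p2 is not accepting.

No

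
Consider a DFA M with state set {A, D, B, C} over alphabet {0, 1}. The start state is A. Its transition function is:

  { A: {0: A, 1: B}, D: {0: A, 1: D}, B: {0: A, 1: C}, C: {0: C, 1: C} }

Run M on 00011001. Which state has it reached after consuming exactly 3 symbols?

start at A
read '0': A → A
read '0': A → A
read '0': A → A
After 3 symbols: A.

A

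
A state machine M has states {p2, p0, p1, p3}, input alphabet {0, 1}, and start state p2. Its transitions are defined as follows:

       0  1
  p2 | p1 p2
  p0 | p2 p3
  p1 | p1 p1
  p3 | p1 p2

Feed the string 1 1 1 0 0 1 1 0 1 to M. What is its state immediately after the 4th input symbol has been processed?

p1

Trace: p2 -1-> p2 -1-> p2 -1-> p2 -0-> p1
After 4 symbols: p1.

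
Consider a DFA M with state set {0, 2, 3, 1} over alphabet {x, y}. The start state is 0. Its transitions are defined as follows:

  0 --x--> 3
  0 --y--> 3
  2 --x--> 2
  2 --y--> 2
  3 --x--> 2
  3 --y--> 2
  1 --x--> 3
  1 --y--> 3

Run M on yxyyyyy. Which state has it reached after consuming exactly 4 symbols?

2

0 → 3 → 2 → 2 → 2
After 4 symbols: 2.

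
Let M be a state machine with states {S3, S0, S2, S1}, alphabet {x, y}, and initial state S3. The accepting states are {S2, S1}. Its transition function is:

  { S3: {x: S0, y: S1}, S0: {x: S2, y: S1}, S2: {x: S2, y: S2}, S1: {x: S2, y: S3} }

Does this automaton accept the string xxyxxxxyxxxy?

Yes

S3 → S0 → S2 → S2 → S2 → S2 → S2 → S2 → S2 → S2 → S2 → S2 → S2
End state S2 is accepting.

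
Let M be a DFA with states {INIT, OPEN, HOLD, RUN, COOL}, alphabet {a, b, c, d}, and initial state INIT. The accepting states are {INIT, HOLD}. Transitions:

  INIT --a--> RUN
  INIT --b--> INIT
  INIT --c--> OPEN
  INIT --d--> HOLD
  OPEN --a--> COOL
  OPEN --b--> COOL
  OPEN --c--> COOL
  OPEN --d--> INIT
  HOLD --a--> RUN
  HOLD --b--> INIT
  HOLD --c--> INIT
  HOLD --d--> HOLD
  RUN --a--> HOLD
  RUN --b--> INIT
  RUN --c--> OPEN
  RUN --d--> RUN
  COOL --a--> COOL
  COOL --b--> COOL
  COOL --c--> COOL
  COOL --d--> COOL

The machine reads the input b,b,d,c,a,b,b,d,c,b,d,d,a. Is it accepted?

No

Trace: INIT -b-> INIT -b-> INIT -d-> HOLD -c-> INIT -a-> RUN -b-> INIT -b-> INIT -d-> HOLD -c-> INIT -b-> INIT -d-> HOLD -d-> HOLD -a-> RUN
End state RUN is not accepting.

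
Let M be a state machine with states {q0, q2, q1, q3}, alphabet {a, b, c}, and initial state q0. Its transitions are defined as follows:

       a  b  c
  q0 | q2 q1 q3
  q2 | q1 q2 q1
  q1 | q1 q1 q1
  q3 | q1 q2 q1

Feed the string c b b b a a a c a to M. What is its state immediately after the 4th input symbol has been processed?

start at q0
read 'c': q0 → q3
read 'b': q3 → q2
read 'b': q2 → q2
read 'b': q2 → q2
After 4 symbols: q2.

q2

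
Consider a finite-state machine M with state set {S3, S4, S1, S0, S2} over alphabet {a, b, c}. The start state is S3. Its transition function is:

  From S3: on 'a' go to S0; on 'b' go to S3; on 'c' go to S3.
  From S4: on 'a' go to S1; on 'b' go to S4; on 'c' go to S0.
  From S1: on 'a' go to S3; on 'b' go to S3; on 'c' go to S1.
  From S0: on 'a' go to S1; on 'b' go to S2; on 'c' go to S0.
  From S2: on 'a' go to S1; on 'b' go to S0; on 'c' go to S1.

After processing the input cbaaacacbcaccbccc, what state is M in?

S3

Trace: S3 -c-> S3 -b-> S3 -a-> S0 -a-> S1 -a-> S3 -c-> S3 -a-> S0 -c-> S0 -b-> S2 -c-> S1 -a-> S3 -c-> S3 -c-> S3 -b-> S3 -c-> S3 -c-> S3 -c-> S3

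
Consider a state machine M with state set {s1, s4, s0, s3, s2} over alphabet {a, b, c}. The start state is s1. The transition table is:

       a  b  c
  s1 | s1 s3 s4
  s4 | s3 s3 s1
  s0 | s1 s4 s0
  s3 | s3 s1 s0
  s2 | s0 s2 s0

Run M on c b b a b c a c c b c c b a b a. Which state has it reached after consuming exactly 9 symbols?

s1 → s4 → s3 → s1 → s1 → s3 → s0 → s1 → s4 → s1
After 9 symbols: s1.

s1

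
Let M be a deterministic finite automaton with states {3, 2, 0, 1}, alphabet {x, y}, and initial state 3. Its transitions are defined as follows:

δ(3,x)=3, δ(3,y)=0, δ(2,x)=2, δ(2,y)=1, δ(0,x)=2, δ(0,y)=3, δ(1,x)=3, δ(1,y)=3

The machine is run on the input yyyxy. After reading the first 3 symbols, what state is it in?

0

start at 3
read 'y': 3 → 0
read 'y': 0 → 3
read 'y': 3 → 0
After 3 symbols: 0.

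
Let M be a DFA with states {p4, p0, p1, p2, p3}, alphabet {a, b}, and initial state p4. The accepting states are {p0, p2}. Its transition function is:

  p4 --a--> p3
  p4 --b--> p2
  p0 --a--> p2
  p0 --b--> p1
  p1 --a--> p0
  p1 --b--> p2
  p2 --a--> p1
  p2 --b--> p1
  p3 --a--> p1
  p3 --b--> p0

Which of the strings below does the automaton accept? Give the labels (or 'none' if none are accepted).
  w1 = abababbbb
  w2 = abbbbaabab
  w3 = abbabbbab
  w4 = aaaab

w1: Trace: p4 -a-> p3 -b-> p0 -a-> p2 -b-> p1 -a-> p0 -b-> p1 -b-> p2 -b-> p1 -b-> p2  → end p2, accepted
w2: Trace: p4 -a-> p3 -b-> p0 -b-> p1 -b-> p2 -b-> p1 -a-> p0 -a-> p2 -b-> p1 -a-> p0 -b-> p1  → end p1, rejected
w3: Trace: p4 -a-> p3 -b-> p0 -b-> p1 -a-> p0 -b-> p1 -b-> p2 -b-> p1 -a-> p0 -b-> p1  → end p1, rejected
w4: Trace: p4 -a-> p3 -a-> p1 -a-> p0 -a-> p2 -b-> p1  → end p1, rejected

w1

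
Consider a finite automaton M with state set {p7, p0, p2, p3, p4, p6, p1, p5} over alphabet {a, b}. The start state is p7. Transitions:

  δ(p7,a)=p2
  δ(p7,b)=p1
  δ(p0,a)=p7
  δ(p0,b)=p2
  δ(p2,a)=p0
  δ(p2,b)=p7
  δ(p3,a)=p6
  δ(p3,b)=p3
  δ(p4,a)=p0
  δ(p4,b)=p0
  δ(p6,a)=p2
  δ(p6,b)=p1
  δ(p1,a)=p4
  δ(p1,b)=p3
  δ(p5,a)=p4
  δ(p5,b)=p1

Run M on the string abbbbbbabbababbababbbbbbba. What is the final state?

p7 → p2 → p7 → p1 → p3 → p3 → p3 → p3 → p6 → p1 → p3 → p6 → p1 → p4 → p0 → p2 → p0 → p2 → p0 → p2 → p7 → p1 → p3 → p3 → p3 → p3 → p6

p6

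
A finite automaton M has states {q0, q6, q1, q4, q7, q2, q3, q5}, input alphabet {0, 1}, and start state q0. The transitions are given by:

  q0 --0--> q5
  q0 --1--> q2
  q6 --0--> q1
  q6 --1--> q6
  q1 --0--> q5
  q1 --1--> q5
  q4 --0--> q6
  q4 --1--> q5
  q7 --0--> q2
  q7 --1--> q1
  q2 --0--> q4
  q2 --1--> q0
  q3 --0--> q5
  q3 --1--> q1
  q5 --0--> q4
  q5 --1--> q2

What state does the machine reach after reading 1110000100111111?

q6

start at q0
read '1': q0 → q2
read '1': q2 → q0
read '1': q0 → q2
read '0': q2 → q4
read '0': q4 → q6
read '0': q6 → q1
read '0': q1 → q5
read '1': q5 → q2
read '0': q2 → q4
read '0': q4 → q6
read '1': q6 → q6
read '1': q6 → q6
read '1': q6 → q6
read '1': q6 → q6
read '1': q6 → q6
read '1': q6 → q6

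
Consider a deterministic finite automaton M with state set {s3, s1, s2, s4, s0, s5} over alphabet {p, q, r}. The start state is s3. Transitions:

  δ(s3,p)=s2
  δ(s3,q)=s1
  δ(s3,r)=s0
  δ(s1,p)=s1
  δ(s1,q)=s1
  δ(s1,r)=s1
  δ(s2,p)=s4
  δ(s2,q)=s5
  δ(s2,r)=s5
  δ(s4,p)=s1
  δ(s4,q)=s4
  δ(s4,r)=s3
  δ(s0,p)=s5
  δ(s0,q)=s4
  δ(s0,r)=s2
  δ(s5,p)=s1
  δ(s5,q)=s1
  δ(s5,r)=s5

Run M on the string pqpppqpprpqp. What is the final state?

start at s3
read 'p': s3 → s2
read 'q': s2 → s5
read 'p': s5 → s1
read 'p': s1 → s1
read 'p': s1 → s1
read 'q': s1 → s1
read 'p': s1 → s1
read 'p': s1 → s1
read 'r': s1 → s1
read 'p': s1 → s1
read 'q': s1 → s1
read 'p': s1 → s1

s1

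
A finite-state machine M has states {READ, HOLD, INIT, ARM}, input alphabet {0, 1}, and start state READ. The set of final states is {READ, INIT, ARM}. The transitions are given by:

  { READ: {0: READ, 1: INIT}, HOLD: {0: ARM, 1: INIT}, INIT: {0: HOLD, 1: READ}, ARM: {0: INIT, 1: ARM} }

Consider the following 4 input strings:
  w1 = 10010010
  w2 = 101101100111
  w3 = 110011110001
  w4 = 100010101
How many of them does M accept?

w1: Trace: READ -1-> INIT -0-> HOLD -0-> ARM -1-> ARM -0-> INIT -0-> HOLD -1-> INIT -0-> HOLD  → end HOLD, rejected
w2: Trace: READ -1-> INIT -0-> HOLD -1-> INIT -1-> READ -0-> READ -1-> INIT -1-> READ -0-> READ -0-> READ -1-> INIT -1-> READ -1-> INIT  → end INIT, accepted
w3: Trace: READ -1-> INIT -1-> READ -0-> READ -0-> READ -1-> INIT -1-> READ -1-> INIT -1-> READ -0-> READ -0-> READ -0-> READ -1-> INIT  → end INIT, accepted
w4: Trace: READ -1-> INIT -0-> HOLD -0-> ARM -0-> INIT -1-> READ -0-> READ -1-> INIT -0-> HOLD -1-> INIT  → end INIT, accepted

3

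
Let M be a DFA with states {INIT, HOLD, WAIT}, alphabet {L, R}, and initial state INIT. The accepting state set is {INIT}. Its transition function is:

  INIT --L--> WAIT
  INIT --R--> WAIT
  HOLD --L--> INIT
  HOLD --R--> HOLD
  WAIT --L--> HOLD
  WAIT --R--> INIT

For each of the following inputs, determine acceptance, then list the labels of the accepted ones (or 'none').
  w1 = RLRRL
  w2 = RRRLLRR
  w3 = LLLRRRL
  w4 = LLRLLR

w1: Trace: INIT -R-> WAIT -L-> HOLD -R-> HOLD -R-> HOLD -L-> INIT  → end INIT, accepted
w2: Trace: INIT -R-> WAIT -R-> INIT -R-> WAIT -L-> HOLD -L-> INIT -R-> WAIT -R-> INIT  → end INIT, accepted
w3: Trace: INIT -L-> WAIT -L-> HOLD -L-> INIT -R-> WAIT -R-> INIT -R-> WAIT -L-> HOLD  → end HOLD, rejected
w4: Trace: INIT -L-> WAIT -L-> HOLD -R-> HOLD -L-> INIT -L-> WAIT -R-> INIT  → end INIT, accepted

w1, w2, w4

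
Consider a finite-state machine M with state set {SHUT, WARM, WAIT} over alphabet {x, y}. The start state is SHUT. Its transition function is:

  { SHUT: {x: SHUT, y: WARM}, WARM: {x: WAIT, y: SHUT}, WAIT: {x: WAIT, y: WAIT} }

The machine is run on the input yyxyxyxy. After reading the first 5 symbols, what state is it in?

WAIT

SHUT → WARM → SHUT → SHUT → WARM → WAIT
After 5 symbols: WAIT.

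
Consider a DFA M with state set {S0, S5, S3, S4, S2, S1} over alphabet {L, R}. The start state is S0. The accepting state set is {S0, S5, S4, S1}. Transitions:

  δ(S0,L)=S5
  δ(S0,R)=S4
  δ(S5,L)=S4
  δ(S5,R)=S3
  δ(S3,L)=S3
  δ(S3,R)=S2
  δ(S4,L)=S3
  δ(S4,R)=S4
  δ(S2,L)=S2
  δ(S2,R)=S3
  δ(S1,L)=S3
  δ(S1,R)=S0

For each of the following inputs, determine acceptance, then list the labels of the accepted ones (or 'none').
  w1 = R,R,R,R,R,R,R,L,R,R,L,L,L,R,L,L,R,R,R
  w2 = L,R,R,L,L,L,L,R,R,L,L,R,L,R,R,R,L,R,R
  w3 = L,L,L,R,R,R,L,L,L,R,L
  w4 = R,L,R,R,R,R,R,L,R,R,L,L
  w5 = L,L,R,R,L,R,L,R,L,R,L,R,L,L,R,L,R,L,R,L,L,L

none

w1: Trace: S0 -R-> S4 -R-> S4 -R-> S4 -R-> S4 -R-> S4 -R-> S4 -R-> S4 -L-> S3 -R-> S2 -R-> S3 -L-> S3 -L-> S3 -L-> S3 -R-> S2 -L-> S2 -L-> S2 -R-> S3 -R-> S2 -R-> S3  → end S3, rejected
w2: Trace: S0 -L-> S5 -R-> S3 -R-> S2 -L-> S2 -L-> S2 -L-> S2 -L-> S2 -R-> S3 -R-> S2 -L-> S2 -L-> S2 -R-> S3 -L-> S3 -R-> S2 -R-> S3 -R-> S2 -L-> S2 -R-> S3 -R-> S2  → end S2, rejected
w3: Trace: S0 -L-> S5 -L-> S4 -L-> S3 -R-> S2 -R-> S3 -R-> S2 -L-> S2 -L-> S2 -L-> S2 -R-> S3 -L-> S3  → end S3, rejected
w4: Trace: S0 -R-> S4 -L-> S3 -R-> S2 -R-> S3 -R-> S2 -R-> S3 -R-> S2 -L-> S2 -R-> S3 -R-> S2 -L-> S2 -L-> S2  → end S2, rejected
w5: Trace: S0 -L-> S5 -L-> S4 -R-> S4 -R-> S4 -L-> S3 -R-> S2 -L-> S2 -R-> S3 -L-> S3 -R-> S2 -L-> S2 -R-> S3 -L-> S3 -L-> S3 -R-> S2 -L-> S2 -R-> S3 -L-> S3 -R-> S2 -L-> S2 -L-> S2 -L-> S2  → end S2, rejected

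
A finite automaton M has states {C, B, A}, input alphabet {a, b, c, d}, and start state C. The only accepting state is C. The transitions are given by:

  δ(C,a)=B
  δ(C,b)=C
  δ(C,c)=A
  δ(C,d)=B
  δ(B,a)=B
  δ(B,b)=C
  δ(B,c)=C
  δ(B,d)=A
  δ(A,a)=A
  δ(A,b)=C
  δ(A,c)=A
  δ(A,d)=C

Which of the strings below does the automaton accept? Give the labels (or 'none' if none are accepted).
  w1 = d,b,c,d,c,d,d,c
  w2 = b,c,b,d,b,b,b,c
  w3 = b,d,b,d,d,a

w1

w1:
  start at C
  read 'd': C → B
  read 'b': B → C
  read 'c': C → A
  read 'd': A → C
  read 'c': C → A
  read 'd': A → C
  read 'd': C → B
  read 'c': B → C
  end C, accepted
w2:
  start at C
  read 'b': C → C
  read 'c': C → A
  read 'b': A → C
  read 'd': C → B
  read 'b': B → C
  read 'b': C → C
  read 'b': C → C
  read 'c': C → A
  end A, rejected
w3:
  start at C
  read 'b': C → C
  read 'd': C → B
  read 'b': B → C
  read 'd': C → B
  read 'd': B → A
  read 'a': A → A
  end A, rejected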